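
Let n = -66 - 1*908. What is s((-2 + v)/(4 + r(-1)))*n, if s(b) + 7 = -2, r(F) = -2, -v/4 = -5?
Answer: 8766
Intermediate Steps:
v = 20 (v = -4*(-5) = 20)
s(b) = -9 (s(b) = -7 - 2 = -9)
n = -974 (n = -66 - 908 = -974)
s((-2 + v)/(4 + r(-1)))*n = -9*(-974) = 8766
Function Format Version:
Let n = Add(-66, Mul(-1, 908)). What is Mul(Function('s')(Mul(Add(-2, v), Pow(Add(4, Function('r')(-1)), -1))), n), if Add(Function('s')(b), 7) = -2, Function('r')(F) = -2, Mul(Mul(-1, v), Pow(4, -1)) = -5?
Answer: 8766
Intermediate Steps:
v = 20 (v = Mul(-4, -5) = 20)
Function('s')(b) = -9 (Function('s')(b) = Add(-7, -2) = -9)
n = -974 (n = Add(-66, -908) = -974)
Mul(Function('s')(Mul(Add(-2, v), Pow(Add(4, Function('r')(-1)), -1))), n) = Mul(-9, -974) = 8766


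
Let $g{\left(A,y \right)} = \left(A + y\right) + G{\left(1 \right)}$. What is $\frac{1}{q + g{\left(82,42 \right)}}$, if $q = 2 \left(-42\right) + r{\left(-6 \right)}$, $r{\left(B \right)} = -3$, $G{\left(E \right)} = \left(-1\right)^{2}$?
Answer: $\frac{1}{38} \approx 0.026316$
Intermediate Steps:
$G{\left(E \right)} = 1$
$q = -87$ ($q = 2 \left(-42\right) - 3 = -84 - 3 = -87$)
$g{\left(A,y \right)} = 1 + A + y$ ($g{\left(A,y \right)} = \left(A + y\right) + 1 = 1 + A + y$)
$\frac{1}{q + g{\left(82,42 \right)}} = \frac{1}{-87 + \left(1 + 82 + 42\right)} = \frac{1}{-87 + 125} = \frac{1}{38}$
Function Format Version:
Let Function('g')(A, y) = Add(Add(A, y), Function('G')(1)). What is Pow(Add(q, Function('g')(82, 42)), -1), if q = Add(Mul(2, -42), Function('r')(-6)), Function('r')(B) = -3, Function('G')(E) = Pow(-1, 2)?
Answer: Rational(1, 38) ≈ 0.026316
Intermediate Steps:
Function('G')(E) = 1
q = -87 (q = Add(Mul(2, -42), -3) = Add(-84, -3) = -87)
Function('g')(A, y) = Add(1, A, y) (Function('g')(A, y) = Add(Add(A, y), 1) = Add(1, A, y))
Pow(Add(q, Function('g')(82, 42)), -1) = Pow(Add(-87, Add(1, 82, 42)), -1) = Pow(Add(-87, 125), -1) = Pow(38, -1) = Rational(1, 38)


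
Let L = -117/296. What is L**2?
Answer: 13689/87616 ≈ 0.15624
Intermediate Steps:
L = -117/296 (L = -117*1/296 = -117/296 ≈ -0.39527)
L**2 = (-117/296)**2 = 13689/87616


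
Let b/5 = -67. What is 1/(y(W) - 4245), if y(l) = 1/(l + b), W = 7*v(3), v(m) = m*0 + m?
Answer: -314/1332931 ≈ -0.00023557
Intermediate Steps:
v(m) = m (v(m) = 0 + m = m)
W = 21 (W = 7*3 = 21)
b = -335 (b = 5*(-67) = -335)
y(l) = 1/(-335 + l) (y(l) = 1/(l - 335) = 1/(-335 + l))
1/(y(W) - 4245) = 1/(1/(-335 + 21) - 4245) = 1/(1/(-314) - 4245) = 1/(-1/314 - 4245) = 1/(-1332931/314) = -314/1332931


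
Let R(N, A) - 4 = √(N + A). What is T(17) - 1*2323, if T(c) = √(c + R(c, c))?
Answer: -2323 + √(21 + √34) ≈ -2317.8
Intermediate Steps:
R(N, A) = 4 + √(A + N) (R(N, A) = 4 + √(N + A) = 4 + √(A + N))
T(c) = √(4 + c + √2*√c) (T(c) = √(c + (4 + √(c + c))) = √(c + (4 + √(2*c))) = √(c + (4 + √2*√c)) = √(4 + c + √2*√c))
T(17) - 1*2323 = √(4 + 17 + √2*√17) - 1*2323 = √(4 + 17 + √34) - 2323 = √(21 + √34) - 2323 = -2323 + √(21 + √34)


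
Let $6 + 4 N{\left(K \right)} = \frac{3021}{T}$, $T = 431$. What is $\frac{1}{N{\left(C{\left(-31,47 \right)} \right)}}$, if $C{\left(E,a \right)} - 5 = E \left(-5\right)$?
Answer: $\frac{1724}{435} \approx 3.9632$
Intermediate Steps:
$C{\left(E,a \right)} = 5 - 5 E$ ($C{\left(E,a \right)} = 5 + E \left(-5\right) = 5 - 5 E$)
$N{\left(K \right)} = \frac{435}{1724}$ ($N{\left(K \right)} = - \frac{3}{2} + \frac{3021 \cdot \frac{1}{431}}{4} = - \frac{3}{2} + \frac{1}{4} \cdot \frac{3021}{431} = - \frac{3}{2} + \frac{3021}{1724} = \frac{435}{1724}$)
$\frac{1}{N{\left(C{\left(-31,47 \right)} \right)}} = \frac{1}{\frac{435}{1724}} = \frac{1724}{435}$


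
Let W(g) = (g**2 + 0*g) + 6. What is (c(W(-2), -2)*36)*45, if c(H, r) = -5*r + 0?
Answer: 16200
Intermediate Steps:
W(g) = 6 + g**2 (W(g) = (g**2 + 0) + 6 = g**2 + 6 = 6 + g**2)
c(H, r) = -5*r
(c(W(-2), -2)*36)*45 = (-5*(-2)*36)*45 = (10*36)*45 = 360*45 = 16200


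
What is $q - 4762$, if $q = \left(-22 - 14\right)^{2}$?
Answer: $-3466$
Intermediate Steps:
$q = 1296$ ($q = \left(-36\right)^{2} = 1296$)
$q - 4762 = 1296 - 4762 = -3466$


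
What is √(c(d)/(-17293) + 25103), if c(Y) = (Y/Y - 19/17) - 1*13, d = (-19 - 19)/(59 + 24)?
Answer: √2169522531903946/293981 ≈ 158.44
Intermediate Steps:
d = -38/83 ≈ -0.45783
c(Y) = -223/17 (c(Y) = (1 - 19*1/17) - 13 = (1 - 19/17) - 13 = -2/17 - 13 = -223/17)
√(c(d)/(-17293) + 25103) = √(-223/17/(-17293) + 25103) = √(-223/17*(-1/17293) + 25103) = √(223/293981 + 25103) = √(7379805266/293981) = √2169522531903946/293981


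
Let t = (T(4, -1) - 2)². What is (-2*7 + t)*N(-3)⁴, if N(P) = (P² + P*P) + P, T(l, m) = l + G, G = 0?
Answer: -506250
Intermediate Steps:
T(l, m) = l (T(l, m) = l + 0 = l)
N(P) = P + 2*P² (N(P) = (P² + P²) + P = 2*P² + P = P + 2*P²)
t = 4 (t = (4 - 2)² = 2² = 4)
(-2*7 + t)*N(-3)⁴ = (-2*7 + 4)*(-3*(1 + 2*(-3)))⁴ = (-14 + 4)*(-3*(1 - 6))⁴ = -10*(-3*(-5))⁴ = -10*15⁴ = -10*50625 = -506250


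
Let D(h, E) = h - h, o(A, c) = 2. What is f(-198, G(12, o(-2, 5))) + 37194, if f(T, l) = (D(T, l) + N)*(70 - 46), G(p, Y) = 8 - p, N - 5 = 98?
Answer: 39666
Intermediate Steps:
N = 103 (N = 5 + 98 = 103)
D(h, E) = 0
f(T, l) = 2472 (f(T, l) = (0 + 103)*(70 - 46) = 103*24 = 2472)
f(-198, G(12, o(-2, 5))) + 37194 = 2472 + 37194 = 39666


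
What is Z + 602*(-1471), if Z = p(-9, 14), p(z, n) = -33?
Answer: -885575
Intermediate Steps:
Z = -33
Z + 602*(-1471) = -33 + 602*(-1471) = -33 - 885542 = -885575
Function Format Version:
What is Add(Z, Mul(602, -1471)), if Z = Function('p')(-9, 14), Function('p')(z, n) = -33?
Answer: -885575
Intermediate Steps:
Z = -33
Add(Z, Mul(602, -1471)) = Add(-33, Mul(602, -1471)) = Add(-33, -885542) = -885575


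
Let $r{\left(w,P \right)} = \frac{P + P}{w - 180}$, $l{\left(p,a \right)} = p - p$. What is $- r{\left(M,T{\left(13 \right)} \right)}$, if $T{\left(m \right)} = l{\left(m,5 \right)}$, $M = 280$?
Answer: $0$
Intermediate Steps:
$l{\left(p,a \right)} = 0$
$T{\left(m \right)} = 0$
$r{\left(w,P \right)} = \frac{2 P}{-180 + w}$
$- r{\left(M,T{\left(13 \right)} \right)} = - \frac{2 \cdot 0}{-180 + 280} = - \frac{2 \cdot 0}{100} = \left(-1\right) 0 = 0$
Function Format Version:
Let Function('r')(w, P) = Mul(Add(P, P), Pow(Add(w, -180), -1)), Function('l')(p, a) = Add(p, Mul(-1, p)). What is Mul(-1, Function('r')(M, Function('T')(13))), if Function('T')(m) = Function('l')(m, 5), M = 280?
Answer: 0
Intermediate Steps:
Function('l')(p, a) = 0
Function('T')(m) = 0
Function('r')(w, P) = Mul(2, P, Pow(Add(-180, w), -1)) (Function('r')(w, P) = Mul(Mul(2, P), Pow(Add(-180, w), -1)) = Mul(2, P, Pow(Add(-180, w), -1)))
Mul(-1, Function('r')(M, Function('T')(13))) = Mul(-1, Mul(2, 0, Pow(Add(-180, 280), -1))) = Mul(-1, Mul(2, 0, Pow(100, -1))) = Mul(-1, Mul(2, 0, Rational(1, 100))) = Mul(-1, 0) = 0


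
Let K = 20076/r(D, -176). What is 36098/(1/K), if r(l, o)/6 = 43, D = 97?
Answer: 120783908/43 ≈ 2.8089e+6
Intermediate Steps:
r(l, o) = 258 (r(l, o) = 6*43 = 258)
K = 3346/43 (K = 20076/258 = 20076*(1/258) = 3346/43 ≈ 77.814)
36098/(1/K) = 36098/(1/(3346/43)) = 36098/(43/3346) = 36098*(3346/43) = 120783908/43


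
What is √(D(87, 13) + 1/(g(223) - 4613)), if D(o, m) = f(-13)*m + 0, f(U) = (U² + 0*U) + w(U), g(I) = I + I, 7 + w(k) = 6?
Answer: √4213636601/1389 ≈ 46.733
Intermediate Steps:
w(k) = -1 (w(k) = -7 + 6 = -1)
g(I) = 2*I
f(U) = -1 + U² (f(U) = (U² + 0*U) - 1 = (U² + 0) - 1 = U² - 1 = -1 + U²)
D(o, m) = 168*m (D(o, m) = (-1 + (-13)²)*m + 0 = (-1 + 169)*m + 0 = 168*m + 0 = 168*m)
√(D(87, 13) + 1/(g(223) - 4613)) = √(168*13 + 1/(2*223 - 4613)) = √(2184 + 1/(446 - 4613)) = √(2184 + 1/(-4167)) = √(2184 - 1/4167) = √(9100727/4167) = √4213636601/1389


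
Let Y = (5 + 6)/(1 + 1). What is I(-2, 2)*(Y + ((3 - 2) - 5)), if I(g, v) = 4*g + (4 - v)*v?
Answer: -6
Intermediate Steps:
I(g, v) = 4*g + v*(4 - v)
Y = 11/2 ≈ 5.5000
I(-2, 2)*(Y + ((3 - 2) - 5)) = (-1*2**2 + 4*(-2) + 4*2)*(11/2 + ((3 - 2) - 5)) = (-1*4 - 8 + 8)*(11/2 + (1 - 5)) = (-4 - 8 + 8)*(11/2 - 4) = -4*3/2 = -6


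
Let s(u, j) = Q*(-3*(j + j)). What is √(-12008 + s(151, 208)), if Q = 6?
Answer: 2*I*√4874 ≈ 139.63*I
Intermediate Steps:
s(u, j) = -36*j (s(u, j) = 6*(-3*(j + j)) = 6*(-6*j) = -36*j)
√(-12008 + s(151, 208)) = √(-12008 - 36*208) = √(-12008 - 7488) = √(-19496) = 2*I*√4874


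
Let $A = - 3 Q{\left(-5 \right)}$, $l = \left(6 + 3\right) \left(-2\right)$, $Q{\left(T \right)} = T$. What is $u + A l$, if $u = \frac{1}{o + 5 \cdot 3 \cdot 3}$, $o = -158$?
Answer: $- \frac{30511}{113} \approx -270.01$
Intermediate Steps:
$l = -18$ ($l = 9 \left(-2\right) = -18$)
$u = - \frac{1}{113}$ ($u = \frac{1}{-158 + 5 \cdot 3 \cdot 3} = \frac{1}{-158 + 15 \cdot 3} = \frac{1}{-158 + 45} = \frac{1}{-113} = - \frac{1}{113} \approx -0.0088496$)
$A = 15$ ($A = \left(-3\right) \left(-5\right) = 15$)
$u + A l = - \frac{1}{113} + 15 \left(-18\right) = - \frac{1}{113} - 270 = - \frac{30511}{113}$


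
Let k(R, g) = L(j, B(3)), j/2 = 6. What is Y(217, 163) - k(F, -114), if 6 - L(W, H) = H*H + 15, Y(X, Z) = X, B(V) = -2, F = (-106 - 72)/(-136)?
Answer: 230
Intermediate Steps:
F = 89/68 (F = -178*(-1/136) = 89/68 ≈ 1.3088)
j = 12 (j = 2*6 = 12)
L(W, H) = -9 - H**2 (L(W, H) = 6 - (H*H + 15) = 6 - (H**2 + 15) = 6 - (15 + H**2) = 6 + (-15 - H**2) = -9 - H**2)
k(R, g) = -13 (k(R, g) = -9 - 1*(-2)**2 = -9 - 1*4 = -9 - 4 = -13)
Y(217, 163) - k(F, -114) = 217 - 1*(-13) = 217 + 13 = 230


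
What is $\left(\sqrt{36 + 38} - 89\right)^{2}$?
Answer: $\left(89 - \sqrt{74}\right)^{2} \approx 6463.8$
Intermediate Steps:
$\left(\sqrt{36 + 38} - 89\right)^{2} = \left(\sqrt{74} - 89\right)^{2} = \left(-89 + \sqrt{74}\right)^{2}$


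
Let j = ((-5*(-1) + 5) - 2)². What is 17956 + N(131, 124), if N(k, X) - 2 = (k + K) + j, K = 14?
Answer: 18167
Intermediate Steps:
j = 64 (j = ((5 + 5) - 2)² = (10 - 2)² = 8² = 64)
N(k, X) = 80 + k (N(k, X) = 2 + ((k + 14) + 64) = 2 + ((14 + k) + 64) = 2 + (78 + k) = 80 + k)
17956 + N(131, 124) = 17956 + (80 + 131) = 17956 + 211 = 18167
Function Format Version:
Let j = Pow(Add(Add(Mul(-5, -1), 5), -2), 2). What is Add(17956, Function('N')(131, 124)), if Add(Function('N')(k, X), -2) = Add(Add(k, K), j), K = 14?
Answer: 18167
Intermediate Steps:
j = 64 (j = Pow(Add(Add(5, 5), -2), 2) = Pow(Add(10, -2), 2) = Pow(8, 2) = 64)
Function('N')(k, X) = Add(80, k) (Function('N')(k, X) = Add(2, Add(Add(k, 14), 64)) = Add(2, Add(Add(14, k), 64)) = Add(2, Add(78, k)) = Add(80, k))
Add(17956, Function('N')(131, 124)) = Add(17956, Add(80, 131)) = Add(17956, 211) = 18167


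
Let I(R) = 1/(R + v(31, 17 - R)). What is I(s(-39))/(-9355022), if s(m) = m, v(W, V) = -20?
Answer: 1/551946298 ≈ 1.8118e-9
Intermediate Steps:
I(R) = 1/(-20 + R) (I(R) = 1/(R - 20) = 1/(-20 + R))
I(s(-39))/(-9355022) = 1/(-20 - 39*(-9355022)) = -1/9355022/(-59) = -1/59*(-1/9355022) = 1/551946298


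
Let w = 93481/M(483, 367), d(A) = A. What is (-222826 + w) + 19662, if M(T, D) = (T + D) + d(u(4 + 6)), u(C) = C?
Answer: -174627559/860 ≈ -2.0306e+5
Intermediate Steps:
M(T, D) = 10 + D + T (M(T, D) = (T + D) + (4 + 6) = (D + T) + 10 = 10 + D + T)
w = 93481/860 (w = 93481/(10 + 367 + 483) = 93481/860 ≈ 108.70)
(-222826 + w) + 19662 = (-222826 + 93481/860) + 19662 = -191536879/860 + 19662 = -174627559/860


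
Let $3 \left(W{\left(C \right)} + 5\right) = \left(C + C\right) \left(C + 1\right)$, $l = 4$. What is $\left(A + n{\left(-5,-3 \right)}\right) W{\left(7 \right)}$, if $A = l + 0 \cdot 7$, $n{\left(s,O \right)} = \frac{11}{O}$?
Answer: $\frac{97}{9} \approx 10.778$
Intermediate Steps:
$W{\left(C \right)} = -5 + \frac{2 C \left(1 + C\right)}{3}$ ($W{\left(C \right)} = -5 + \frac{\left(C + C\right) \left(C + 1\right)}{3} = -5 + \frac{2 C \left(1 + C\right)}{3}$)
$A = 4$ ($A = 4 + 0 \cdot 7 = 4 + 0 = 4$)
$\left(A + n{\left(-5,-3 \right)}\right) W{\left(7 \right)} = \left(4 + \frac{11}{-3}\right) \left(-5 + \frac{2}{3} \cdot 7 + \frac{2 \cdot 7^{2}}{3}\right) = \left(4 + 11 \left(- \frac{1}{3}\right)\right) \left(-5 + \frac{14}{3} + \frac{2}{3} \cdot 49\right) = \left(4 - \frac{11}{3}\right) \left(-5 + \frac{14}{3} + \frac{98}{3}\right) = \frac{1}{3} \cdot \frac{97}{3} = \frac{97}{9}$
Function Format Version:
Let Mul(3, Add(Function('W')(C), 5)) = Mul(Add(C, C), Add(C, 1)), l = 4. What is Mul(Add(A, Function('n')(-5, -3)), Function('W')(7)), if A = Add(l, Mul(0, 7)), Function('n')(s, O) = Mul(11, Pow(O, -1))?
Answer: Rational(97, 9) ≈ 10.778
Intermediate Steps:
Function('W')(C) = Add(-5, Mul(Rational(2, 3), C, Add(1, C))) (Function('W')(C) = Add(-5, Mul(Rational(1, 3), Mul(Add(C, C), Add(C, 1)))) = Add(-5, Mul(Rational(1, 3), Mul(Mul(2, C), Add(1, C)))) = Add(-5, Mul(Rational(1, 3), Mul(2, C, Add(1, C)))) = Add(-5, Mul(Rational(2, 3), C, Add(1, C))))
A = 4 (A = Add(4, Mul(0, 7)) = Add(4, 0) = 4)
Mul(Add(A, Function('n')(-5, -3)), Function('W')(7)) = Mul(Add(4, Mul(11, Pow(-3, -1))), Add(-5, Mul(Rational(2, 3), 7), Mul(Rational(2, 3), Pow(7, 2)))) = Mul(Add(4, Mul(11, Rational(-1, 3))), Add(-5, Rational(14, 3), Mul(Rational(2, 3), 49))) = Mul(Add(4, Rational(-11, 3)), Add(-5, Rational(14, 3), Rational(98, 3))) = Mul(Rational(1, 3), Rational(97, 3)) = Rational(97, 9)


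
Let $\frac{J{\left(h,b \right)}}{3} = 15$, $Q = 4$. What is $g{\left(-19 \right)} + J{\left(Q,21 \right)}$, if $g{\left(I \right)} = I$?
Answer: $26$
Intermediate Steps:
$J{\left(h,b \right)} = 45$ ($J{\left(h,b \right)} = 3 \cdot 15 = 45$)
$g{\left(-19 \right)} + J{\left(Q,21 \right)} = -19 + 45 = 26$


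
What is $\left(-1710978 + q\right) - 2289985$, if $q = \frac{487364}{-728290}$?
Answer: $- \frac{1456930915317}{364145} \approx -4.001 \cdot 10^{6}$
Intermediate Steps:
$q = - \frac{243682}{364145}$ ($q = 487364 \left(- \frac{1}{728290}\right) = - \frac{243682}{364145} \approx -0.66919$)
$\left(-1710978 + q\right) - 2289985 = \left(-1710978 - \frac{243682}{364145}\right) - 2289985 = - \frac{623044327492}{364145} - 2289985 = - \frac{1456930915317}{364145}$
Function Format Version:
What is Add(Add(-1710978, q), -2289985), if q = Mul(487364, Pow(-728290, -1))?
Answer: Rational(-1456930915317, 364145) ≈ -4.0010e+6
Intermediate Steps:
q = Rational(-243682, 364145) (q = Mul(487364, Rational(-1, 728290)) = Rational(-243682, 364145) ≈ -0.66919)
Add(Add(-1710978, q), -2289985) = Add(Add(-1710978, Rational(-243682, 364145)), -2289985) = Add(Rational(-623044327492, 364145), -2289985) = Rational(-1456930915317, 364145)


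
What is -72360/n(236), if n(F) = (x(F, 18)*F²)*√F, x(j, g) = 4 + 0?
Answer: -9045*√59/3286064 ≈ -0.021143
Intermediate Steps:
x(j, g) = 4
n(F) = 4*F^(5/2) (n(F) = (4*F²)*√F = 4*F^(5/2))
-72360/n(236) = -72360*√59/26288512 = -9045*√59/3286064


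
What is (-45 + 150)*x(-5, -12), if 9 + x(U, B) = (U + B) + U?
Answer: -3255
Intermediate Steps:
x(U, B) = -9 + B + 2*U (x(U, B) = -9 + ((U + B) + U) = -9 + ((B + U) + U) = -9 + (B + 2*U) = -9 + B + 2*U)
(-45 + 150)*x(-5, -12) = (-45 + 150)*(-9 - 12 + 2*(-5)) = 105*(-9 - 12 - 10) = 105*(-31) = -3255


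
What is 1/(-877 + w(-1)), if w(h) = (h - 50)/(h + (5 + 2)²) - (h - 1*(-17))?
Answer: -16/14305 ≈ -0.0011185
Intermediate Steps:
w(h) = -17 - h + (-50 + h)/(49 + h) (w(h) = (-50 + h)/(h + 7²) - (h + 17) = (-50 + h)/(h + 49) - (17 + h) = (-50 + h)/(49 + h) + (-17 - h) = -17 - h + (-50 + h)/(49 + h))
1/(-877 + w(-1)) = 1/(-877 + (-883 - 1*(-1)² - 65*(-1))/(49 - 1)) = 1/(-877 + (-883 - 1*1 + 65)/48) = 1/(-877 + (-883 - 1 + 65)/48) = 1/(-877 + (1/48)*(-819)) = 1/(-877 - 273/16) = 1/(-14305/16) = -16/14305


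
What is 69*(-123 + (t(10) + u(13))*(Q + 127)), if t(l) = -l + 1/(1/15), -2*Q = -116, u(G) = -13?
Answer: -110607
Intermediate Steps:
Q = 58 (Q = -½*(-116) = 58)
t(l) = 15 - l (t(l) = -l + 1/(1/15) = -l + 15 = 15 - l)
69*(-123 + (t(10) + u(13))*(Q + 127)) = 69*(-123 + ((15 - 1*10) - 13)*(58 + 127)) = 69*(-123 + ((15 - 10) - 13)*185) = 69*(-123 + (5 - 13)*185) = 69*(-123 - 8*185) = 69*(-123 - 1480) = 69*(-1603) = -110607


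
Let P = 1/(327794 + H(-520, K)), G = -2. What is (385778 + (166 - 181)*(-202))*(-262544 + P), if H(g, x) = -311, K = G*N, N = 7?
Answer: -33429205126362808/327483 ≈ -1.0208e+11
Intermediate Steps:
K = -14 (K = -2*7 = -14)
P = 1/327483 (P = 1/(327794 - 311) = 1/327483 ≈ 3.0536e-6)
(385778 + (166 - 181)*(-202))*(-262544 + P) = (385778 + (166 - 181)*(-202))*(-262544 + 1/327483) = (385778 - 15*(-202))*(-85978696751/327483) = (385778 + 3030)*(-85978696751/327483) = 388808*(-85978696751/327483) = -33429205126362808/327483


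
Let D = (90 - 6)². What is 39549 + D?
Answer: 46605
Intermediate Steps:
D = 7056 (D = 84² = 7056)
39549 + D = 39549 + 7056 = 46605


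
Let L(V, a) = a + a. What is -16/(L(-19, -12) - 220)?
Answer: 4/61 ≈ 0.065574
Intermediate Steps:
L(V, a) = 2*a
-16/(L(-19, -12) - 220) = -16/(2*(-12) - 220) = -16/(-24 - 220) = -16/(-244) = -1/244*(-16) = 4/61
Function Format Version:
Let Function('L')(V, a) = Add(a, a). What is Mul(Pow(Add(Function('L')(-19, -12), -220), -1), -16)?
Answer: Rational(4, 61) ≈ 0.065574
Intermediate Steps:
Function('L')(V, a) = Mul(2, a)
Mul(Pow(Add(Function('L')(-19, -12), -220), -1), -16) = Mul(Pow(Add(Mul(2, -12), -220), -1), -16) = Mul(Pow(Add(-24, -220), -1), -16) = Mul(Pow(-244, -1), -16) = Mul(Rational(-1, 244), -16) = Rational(4, 61)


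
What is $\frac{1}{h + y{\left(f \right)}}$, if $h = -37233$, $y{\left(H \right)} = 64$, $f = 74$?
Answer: $- \frac{1}{37169} \approx -2.6904 \cdot 10^{-5}$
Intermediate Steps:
$\frac{1}{h + y{\left(f \right)}} = \frac{1}{-37233 + 64} = \frac{1}{-37169} = - \frac{1}{37169}$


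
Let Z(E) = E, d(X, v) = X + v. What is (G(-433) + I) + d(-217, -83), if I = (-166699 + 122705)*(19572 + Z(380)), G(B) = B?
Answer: -877769021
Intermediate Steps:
I = -877768288 (I = (-166699 + 122705)*(19572 + 380) = -43994*19952 = -877768288)
(G(-433) + I) + d(-217, -83) = (-433 - 877768288) + (-217 - 83) = -877768721 - 300 = -877769021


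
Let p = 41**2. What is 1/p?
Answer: 1/1681 ≈ 0.00059488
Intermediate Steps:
p = 1681
1/p = 1/1681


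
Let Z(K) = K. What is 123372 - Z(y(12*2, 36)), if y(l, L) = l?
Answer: 123348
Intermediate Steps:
123372 - Z(y(12*2, 36)) = 123372 - 12*2 = 123372 - 1*24 = 123372 - 24 = 123348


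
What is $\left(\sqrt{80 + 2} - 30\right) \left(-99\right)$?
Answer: $2970 - 99 \sqrt{82} \approx 2073.5$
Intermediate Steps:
$\left(\sqrt{80 + 2} - 30\right) \left(-99\right) = \left(\sqrt{82} - 30\right) \left(-99\right) = \left(-30 + \sqrt{82}\right) \left(-99\right) = 2970 - 99 \sqrt{82}$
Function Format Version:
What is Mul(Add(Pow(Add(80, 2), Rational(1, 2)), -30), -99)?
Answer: Add(2970, Mul(-99, Pow(82, Rational(1, 2)))) ≈ 2073.5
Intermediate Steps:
Mul(Add(Pow(Add(80, 2), Rational(1, 2)), -30), -99) = Mul(Add(Pow(82, Rational(1, 2)), -30), -99) = Mul(Add(-30, Pow(82, Rational(1, 2))), -99) = Add(2970, Mul(-99, Pow(82, Rational(1, 2))))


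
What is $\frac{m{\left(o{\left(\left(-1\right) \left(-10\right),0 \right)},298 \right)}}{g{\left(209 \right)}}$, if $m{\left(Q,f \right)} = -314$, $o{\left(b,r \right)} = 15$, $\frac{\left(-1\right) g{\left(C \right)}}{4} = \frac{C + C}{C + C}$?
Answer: $\frac{157}{2} \approx 78.5$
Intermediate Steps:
$g{\left(C \right)} = -4$ ($g{\left(C \right)} = - 4 \frac{C + C}{C + C} = - 4 \frac{2 C}{2 C} = - 4 \cdot 2 C \frac{1}{2 C} = \left(-4\right) 1 = -4$)
$\frac{m{\left(o{\left(\left(-1\right) \left(-10\right),0 \right)},298 \right)}}{g{\left(209 \right)}} = - \frac{314}{-4} = \left(-314\right) \left(- \frac{1}{4}\right) = \frac{157}{2}$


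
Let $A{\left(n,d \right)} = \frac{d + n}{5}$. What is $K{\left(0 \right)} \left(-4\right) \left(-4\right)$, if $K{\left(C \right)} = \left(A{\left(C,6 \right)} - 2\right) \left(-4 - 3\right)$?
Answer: $\frac{448}{5} \approx 89.6$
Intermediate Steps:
$A{\left(n,d \right)} = \frac{d}{5} + \frac{n}{5}$ ($A{\left(n,d \right)} = \left(d + n\right) \frac{1}{5} = \frac{d}{5} + \frac{n}{5}$)
$K{\left(C \right)} = \frac{28}{5} - \frac{7 C}{5}$ ($K{\left(C \right)} = \left(\left(\frac{1}{5} \cdot 6 + \frac{C}{5}\right) - 2\right) \left(-4 - 3\right) = \left(\left(\frac{6}{5} + \frac{C}{5}\right) - 2\right) \left(-7\right) = \left(- \frac{4}{5} + \frac{C}{5}\right) \left(-7\right) = \frac{28}{5} - \frac{7 C}{5}$)
$K{\left(0 \right)} \left(-4\right) \left(-4\right) = \left(\frac{28}{5} - 0\right) \left(-4\right) \left(-4\right) = \left(\frac{28}{5} + 0\right) \left(-4\right) \left(-4\right) = \frac{28}{5} \left(-4\right) \left(-4\right) = \left(- \frac{112}{5}\right) \left(-4\right) = \frac{448}{5}$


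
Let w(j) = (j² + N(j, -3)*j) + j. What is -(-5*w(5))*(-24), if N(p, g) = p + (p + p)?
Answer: -12600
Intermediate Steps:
N(p, g) = 3*p (N(p, g) = p + 2*p = 3*p)
w(j) = j + 4*j² (w(j) = (j² + (3*j)*j) + j = (j² + 3*j²) + j = 4*j² + j = j + 4*j²)
-(-5*w(5))*(-24) = -(-25*(1 + 4*5))*(-24) = -(-25*(1 + 20))*(-24) = -(-25*21)*(-24) = -(-5*105)*(-24) = -(-525)*(-24) = -1*12600 = -12600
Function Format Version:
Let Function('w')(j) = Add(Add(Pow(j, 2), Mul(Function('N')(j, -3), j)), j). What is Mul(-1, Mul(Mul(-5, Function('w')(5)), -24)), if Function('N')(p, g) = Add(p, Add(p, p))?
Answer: -12600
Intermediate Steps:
Function('N')(p, g) = Mul(3, p) (Function('N')(p, g) = Add(p, Mul(2, p)) = Mul(3, p))
Function('w')(j) = Add(j, Mul(4, Pow(j, 2))) (Function('w')(j) = Add(Add(Pow(j, 2), Mul(Mul(3, j), j)), j) = Add(Add(Pow(j, 2), Mul(3, Pow(j, 2))), j) = Add(Mul(4, Pow(j, 2)), j) = Add(j, Mul(4, Pow(j, 2))))
Mul(-1, Mul(Mul(-5, Function('w')(5)), -24)) = Mul(-1, Mul(Mul(-5, Mul(5, Add(1, Mul(4, 5)))), -24)) = Mul(-1, Mul(Mul(-5, Mul(5, Add(1, 20))), -24)) = Mul(-1, Mul(Mul(-5, Mul(5, 21)), -24)) = Mul(-1, Mul(Mul(-5, 105), -24)) = Mul(-1, Mul(-525, -24)) = Mul(-1, 12600) = -12600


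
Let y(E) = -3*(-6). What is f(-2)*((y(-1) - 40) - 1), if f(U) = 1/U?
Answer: 23/2 ≈ 11.500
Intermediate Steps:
y(E) = 18
f(U) = 1/U
f(-2)*((y(-1) - 40) - 1) = ((18 - 40) - 1)/(-2) = -(-22 - 1)/2 = -½*(-23) = 23/2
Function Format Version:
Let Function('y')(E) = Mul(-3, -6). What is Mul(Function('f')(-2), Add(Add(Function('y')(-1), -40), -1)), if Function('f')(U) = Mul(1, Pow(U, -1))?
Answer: Rational(23, 2) ≈ 11.500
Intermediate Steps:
Function('y')(E) = 18
Function('f')(U) = Pow(U, -1)
Mul(Function('f')(-2), Add(Add(Function('y')(-1), -40), -1)) = Mul(Pow(-2, -1), Add(Add(18, -40), -1)) = Mul(Rational(-1, 2), Add(-22, -1)) = Mul(Rational(-1, 2), -23) = Rational(23, 2)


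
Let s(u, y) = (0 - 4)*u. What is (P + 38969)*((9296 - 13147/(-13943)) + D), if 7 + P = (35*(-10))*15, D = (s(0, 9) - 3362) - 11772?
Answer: -2743687764944/13943 ≈ -1.9678e+8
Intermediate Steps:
s(u, y) = -4*u
D = -15134 (D = (-4*0 - 3362) - 11772 = (0 - 3362) - 11772 = -3362 - 11772 = -15134)
P = -5257 (P = -7 + (35*(-10))*15 = -7 - 350*15 = -7 - 5250 = -5257)
(P + 38969)*((9296 - 13147/(-13943)) + D) = (-5257 + 38969)*((9296 - 13147/(-13943)) - 15134) = 33712*((9296 - 13147*(-1/13943)) - 15134) = 33712*((9296 + 13147/13943) - 15134) = 33712*(129627275/13943 - 15134) = 33712*(-81386087/13943) = -2743687764944/13943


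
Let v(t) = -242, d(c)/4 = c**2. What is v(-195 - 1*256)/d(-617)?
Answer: -121/761378 ≈ -0.00015892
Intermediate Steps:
d(c) = 4*c**2
v(-195 - 1*256)/d(-617) = -242/(4*(-617)**2) = -242/(4*380689) = -242/1522756 = -242*1/1522756 = -121/761378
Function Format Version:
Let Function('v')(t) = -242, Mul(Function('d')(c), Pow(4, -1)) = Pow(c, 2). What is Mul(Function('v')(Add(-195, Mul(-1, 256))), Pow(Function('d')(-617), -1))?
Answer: Rational(-121, 761378) ≈ -0.00015892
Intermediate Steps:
Function('d')(c) = Mul(4, Pow(c, 2))
Mul(Function('v')(Add(-195, Mul(-1, 256))), Pow(Function('d')(-617), -1)) = Mul(-242, Pow(Mul(4, Pow(-617, 2)), -1)) = Mul(-242, Pow(Mul(4, 380689), -1)) = Mul(-242, Pow(1522756, -1)) = Mul(-242, Rational(1, 1522756)) = Rational(-121, 761378)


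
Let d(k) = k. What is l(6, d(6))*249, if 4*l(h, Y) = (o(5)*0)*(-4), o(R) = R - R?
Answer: 0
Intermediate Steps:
o(R) = 0
l(h, Y) = 0 (l(h, Y) = ((0*0)*(-4))/4 = (0*(-4))/4 = (¼)*0 = 0)
l(6, d(6))*249 = 0*249 = 0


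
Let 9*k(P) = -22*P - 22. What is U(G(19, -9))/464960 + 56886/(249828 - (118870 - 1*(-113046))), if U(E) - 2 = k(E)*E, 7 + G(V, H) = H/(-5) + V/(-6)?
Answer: 13388819936641/4216234032000 ≈ 3.1755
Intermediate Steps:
G(V, H) = -7 - H/5 - V/6 (G(V, H) = -7 + (H/(-5) + V/(-6)) = -7 + (H*(-1/5) + V*(-1/6)) = -7 + (-H/5 - V/6) = -7 - H/5 - V/6)
k(P) = -22/9 - 22*P/9 (k(P) = (-22*P - 22)/9 = (-22 - 22*P)/9 = -22/9 - 22*P/9)
U(E) = 2 + E*(-22/9 - 22*E/9) (U(E) = 2 + (-22/9 - 22*E/9)*E = 2 + E*(-22/9 - 22*E/9))
U(G(19, -9))/464960 + 56886/(249828 - (118870 - 1*(-113046))) = (2 - 22*(-7 - 1/5*(-9) - 1/6*19)*(1 + (-7 - 1/5*(-9) - 1/6*19))/9)/464960 + 56886/(249828 - (118870 - 1*(-113046))) = (2 - 22*(-7 + 9/5 - 19/6)*(1 + (-7 + 9/5 - 19/6))/9)*(1/464960) + 56886/(249828 - (118870 + 113046)) = (2 - 22/9*(-251/30)*(1 - 251/30))*(1/464960) + 56886/(249828 - 1*231916) = (2 - 22/9*(-251/30)*(-221/30))*(1/464960) + 56886/(249828 - 231916) = (2 - 610181/4050)*(1/464960) + 56886/17912 = -602081/4050*1/464960 + 56886*(1/17912) = -602081/1883088000 + 28443/8956 = 13388819936641/4216234032000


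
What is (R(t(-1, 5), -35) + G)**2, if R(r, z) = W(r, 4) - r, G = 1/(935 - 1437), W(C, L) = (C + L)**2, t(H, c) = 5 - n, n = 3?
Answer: 291282489/252004 ≈ 1155.9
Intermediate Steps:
t(H, c) = 2 (t(H, c) = 5 - 1*3 = 5 - 3 = 2)
G = -1/502 (G = 1/(-502) = -1/502 ≈ -0.0019920)
R(r, z) = (4 + r)**2 - r (R(r, z) = (r + 4)**2 - r = (4 + r)**2 - r)
(R(t(-1, 5), -35) + G)**2 = (((4 + 2)**2 - 1*2) - 1/502)**2 = ((6**2 - 2) - 1/502)**2 = ((36 - 2) - 1/502)**2 = (34 - 1/502)**2 = (17067/502)**2 = 291282489/252004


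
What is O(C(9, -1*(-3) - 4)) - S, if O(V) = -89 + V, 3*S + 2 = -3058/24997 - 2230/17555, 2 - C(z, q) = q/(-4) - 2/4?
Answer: -90573153211/1053173604 ≈ -86.000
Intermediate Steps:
C(z, q) = 5/2 + q/4 (C(z, q) = 2 - (q/(-4) - 2/4) = 2 - (q*(-¼) - 2*¼) = 2 - (-q/4 - ½) = 2 - (-½ - q/4) = 2 + (½ + q/4) = 5/2 + q/4)
S = -197414234/263293401 (S = -⅔ + (-3058/24997 - 2230/17555)/3 = -⅔ + (-3058*1/24997 - 2230*1/17555)/3 = -⅔ + (-3058/24997 - 446/3511)/3 = -⅔ + (⅓)*(-21885300/87764467) = -⅔ - 7295100/87764467 = -197414234/263293401 ≈ -0.74979)
O(C(9, -1*(-3) - 4)) - S = (-89 + (5/2 + (-1*(-3) - 4)/4)) - 1*(-197414234/263293401) = (-89 + (5/2 + (3 - 4)/4)) + 197414234/263293401 = (-89 + (5/2 + (¼)*(-1))) + 197414234/263293401 = (-89 + (5/2 - ¼)) + 197414234/263293401 = (-89 + 9/4) + 197414234/263293401 = -347/4 + 197414234/263293401 = -90573153211/1053173604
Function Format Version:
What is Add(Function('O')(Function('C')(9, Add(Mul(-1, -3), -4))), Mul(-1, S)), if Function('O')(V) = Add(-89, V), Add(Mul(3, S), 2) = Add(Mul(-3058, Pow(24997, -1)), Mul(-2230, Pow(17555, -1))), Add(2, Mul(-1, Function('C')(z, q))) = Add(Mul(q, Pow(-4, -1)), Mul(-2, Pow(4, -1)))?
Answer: Rational(-90573153211, 1053173604) ≈ -86.000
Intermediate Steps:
Function('C')(z, q) = Add(Rational(5, 2), Mul(Rational(1, 4), q)) (Function('C')(z, q) = Add(2, Mul(-1, Add(Mul(q, Pow(-4, -1)), Mul(-2, Pow(4, -1))))) = Add(2, Mul(-1, Add(Mul(q, Rational(-1, 4)), Mul(-2, Rational(1, 4))))) = Add(2, Mul(-1, Add(Mul(Rational(-1, 4), q), Rational(-1, 2)))) = Add(2, Mul(-1, Add(Rational(-1, 2), Mul(Rational(-1, 4), q)))) = Add(2, Add(Rational(1, 2), Mul(Rational(1, 4), q))) = Add(Rational(5, 2), Mul(Rational(1, 4), q)))
S = Rational(-197414234, 263293401) (S = Add(Rational(-2, 3), Mul(Rational(1, 3), Add(Mul(-3058, Pow(24997, -1)), Mul(-2230, Pow(17555, -1))))) = Add(Rational(-2, 3), Mul(Rational(1, 3), Add(Mul(-3058, Rational(1, 24997)), Mul(-2230, Rational(1, 17555))))) = Add(Rational(-2, 3), Mul(Rational(1, 3), Add(Rational(-3058, 24997), Rational(-446, 3511)))) = Add(Rational(-2, 3), Mul(Rational(1, 3), Rational(-21885300, 87764467))) = Add(Rational(-2, 3), Rational(-7295100, 87764467)) = Rational(-197414234, 263293401) ≈ -0.74979)
Add(Function('O')(Function('C')(9, Add(Mul(-1, -3), -4))), Mul(-1, S)) = Add(Add(-89, Add(Rational(5, 2), Mul(Rational(1, 4), Add(Mul(-1, -3), -4)))), Mul(-1, Rational(-197414234, 263293401))) = Add(Add(-89, Add(Rational(5, 2), Mul(Rational(1, 4), Add(3, -4)))), Rational(197414234, 263293401)) = Add(Add(-89, Add(Rational(5, 2), Mul(Rational(1, 4), -1))), Rational(197414234, 263293401)) = Add(Add(-89, Add(Rational(5, 2), Rational(-1, 4))), Rational(197414234, 263293401)) = Add(Add(-89, Rational(9, 4)), Rational(197414234, 263293401)) = Add(Rational(-347, 4), Rational(197414234, 263293401)) = Rational(-90573153211, 1053173604)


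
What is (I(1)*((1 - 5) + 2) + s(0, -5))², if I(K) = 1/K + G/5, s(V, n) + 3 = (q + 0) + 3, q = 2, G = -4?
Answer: 64/25 ≈ 2.5600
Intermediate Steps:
s(V, n) = 2 (s(V, n) = -3 + ((2 + 0) + 3) = -3 + (2 + 3) = -3 + 5 = 2)
I(K) = -⅘ + 1/K (I(K) = 1/K - 4/5 = 1/K - 4*⅕ = 1/K - ⅘ = -⅘ + 1/K)
(I(1)*((1 - 5) + 2) + s(0, -5))² = ((-⅘ + 1/1)*((1 - 5) + 2) + 2)² = ((-⅘ + 1)*(-4 + 2) + 2)² = ((⅕)*(-2) + 2)² = (-⅖ + 2)² = (8/5)² = 64/25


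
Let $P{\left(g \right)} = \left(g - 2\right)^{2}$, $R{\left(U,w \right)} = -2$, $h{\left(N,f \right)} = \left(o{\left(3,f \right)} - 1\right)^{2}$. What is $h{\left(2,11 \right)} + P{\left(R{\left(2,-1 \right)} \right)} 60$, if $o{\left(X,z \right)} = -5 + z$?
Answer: $985$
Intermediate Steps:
$h{\left(N,f \right)} = \left(-6 + f\right)^{2}$ ($h{\left(N,f \right)} = \left(\left(-5 + f\right) - 1\right)^{2} = \left(-6 + f\right)^{2}$)
$P{\left(g \right)} = \left(-2 + g\right)^{2}$
$h{\left(2,11 \right)} + P{\left(R{\left(2,-1 \right)} \right)} 60 = \left(-6 + 11\right)^{2} + \left(-2 - 2\right)^{2} \cdot 60 = 5^{2} + \left(-4\right)^{2} \cdot 60 = 25 + 16 \cdot 60 = 25 + 960 = 985$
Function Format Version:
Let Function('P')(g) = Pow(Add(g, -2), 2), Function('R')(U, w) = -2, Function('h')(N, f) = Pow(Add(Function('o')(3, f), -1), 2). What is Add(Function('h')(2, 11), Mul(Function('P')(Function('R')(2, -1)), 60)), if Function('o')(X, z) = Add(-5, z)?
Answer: 985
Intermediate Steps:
Function('h')(N, f) = Pow(Add(-6, f), 2) (Function('h')(N, f) = Pow(Add(Add(-5, f), -1), 2) = Pow(Add(-6, f), 2))
Function('P')(g) = Pow(Add(-2, g), 2)
Add(Function('h')(2, 11), Mul(Function('P')(Function('R')(2, -1)), 60)) = Add(Pow(Add(-6, 11), 2), Mul(Pow(Add(-2, -2), 2), 60)) = Add(Pow(5, 2), Mul(Pow(-4, 2), 60)) = Add(25, Mul(16, 60)) = Add(25, 960) = 985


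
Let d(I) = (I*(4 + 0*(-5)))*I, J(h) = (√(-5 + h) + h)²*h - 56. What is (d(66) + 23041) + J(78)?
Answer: 520655 + 12168*√73 ≈ 6.2462e+5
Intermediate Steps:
J(h) = -56 + h*(h + √(-5 + h))² (J(h) = (h + √(-5 + h))²*h - 56 = h*(h + √(-5 + h))² - 56 = -56 + h*(h + √(-5 + h))²)
d(I) = 4*I² (d(I) = (I*(4 + 0))*I = (I*4)*I = (4*I)*I = 4*I²)
(d(66) + 23041) + J(78) = (4*66² + 23041) + (-56 + 78*(78 + √(-5 + 78))²) = (4*4356 + 23041) + (-56 + 78*(78 + √73)²) = (17424 + 23041) + (-56 + 78*(78 + √73)²) = 40465 + (-56 + 78*(78 + √73)²) = 40409 + 78*(78 + √73)²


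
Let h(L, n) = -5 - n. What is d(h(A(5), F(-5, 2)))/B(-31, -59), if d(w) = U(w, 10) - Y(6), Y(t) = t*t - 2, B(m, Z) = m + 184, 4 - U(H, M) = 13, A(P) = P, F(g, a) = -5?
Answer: -43/153 ≈ -0.28105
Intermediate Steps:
U(H, M) = -9 (U(H, M) = 4 - 1*13 = 4 - 13 = -9)
B(m, Z) = 184 + m
Y(t) = -2 + t² (Y(t) = t² - 2 = -2 + t²)
d(w) = -43 (d(w) = -9 - (-2 + 6²) = -9 - (-2 + 36) = -9 - 1*34 = -9 - 34 = -43)
d(h(A(5), F(-5, 2)))/B(-31, -59) = -43/(184 - 31) = -43/153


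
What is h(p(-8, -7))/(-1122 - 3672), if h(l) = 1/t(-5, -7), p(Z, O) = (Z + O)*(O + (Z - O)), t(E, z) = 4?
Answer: -1/19176 ≈ -5.2149e-5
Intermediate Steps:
p(Z, O) = Z*(O + Z) (p(Z, O) = (O + Z)*Z = Z*(O + Z))
h(l) = ¼ (h(l) = 1/4 = ¼)
h(p(-8, -7))/(-1122 - 3672) = 1/(4*(-1122 - 3672)) = (¼)/(-4794) = (¼)*(-1/4794) = -1/19176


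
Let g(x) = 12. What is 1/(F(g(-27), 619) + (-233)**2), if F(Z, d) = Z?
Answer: 1/54301 ≈ 1.8416e-5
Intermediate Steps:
1/(F(g(-27), 619) + (-233)**2) = 1/(12 + (-233)**2) = 1/(12 + 54289) = 1/54301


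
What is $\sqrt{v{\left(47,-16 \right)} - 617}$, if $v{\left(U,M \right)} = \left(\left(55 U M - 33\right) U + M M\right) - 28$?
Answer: $2 i \sqrt{486465} \approx 1394.9 i$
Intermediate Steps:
$v{\left(U,M \right)} = -28 + M^{2} + U \left(-33 + 55 M U\right)$ ($v{\left(U,M \right)} = \left(\left(55 M U - 33\right) U + M^{2}\right) - 28 = \left(\left(-33 + 55 M U\right) U + M^{2}\right) - 28 = \left(U \left(-33 + 55 M U\right) + M^{2}\right) - 28 = \left(M^{2} + U \left(-33 + 55 M U\right)\right) - 28 = -28 + M^{2} + U \left(-33 + 55 M U\right)$)
$\sqrt{v{\left(47,-16 \right)} - 617} = \sqrt{\left(-28 + \left(-16\right)^{2} - 1551 + 55 \left(-16\right) 47^{2}\right) - 617} = \sqrt{\left(-28 + 256 - 1551 + 55 \left(-16\right) 2209\right) - 617} = \sqrt{\left(-28 + 256 - 1551 - 1943920\right) - 617} = \sqrt{-1945243 - 617} = \sqrt{-1945860} = 2 i \sqrt{486465}$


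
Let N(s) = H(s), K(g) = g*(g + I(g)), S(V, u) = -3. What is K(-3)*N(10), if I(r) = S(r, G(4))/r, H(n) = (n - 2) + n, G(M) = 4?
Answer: 108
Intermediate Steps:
H(n) = -2 + 2*n (H(n) = (-2 + n) + n = -2 + 2*n)
I(r) = -3/r
K(g) = g*(g - 3/g)
N(s) = -2 + 2*s
K(-3)*N(10) = (-3 + (-3)**2)*(-2 + 2*10) = (-3 + 9)*(-2 + 20) = 6*18 = 108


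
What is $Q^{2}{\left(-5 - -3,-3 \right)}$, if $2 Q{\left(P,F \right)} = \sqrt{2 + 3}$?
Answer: $\frac{5}{4} \approx 1.25$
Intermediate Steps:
$Q{\left(P,F \right)} = \frac{\sqrt{5}}{2}$ ($Q{\left(P,F \right)} = \frac{\sqrt{2 + 3}}{2} = \frac{\sqrt{5}}{2}$)
$Q^{2}{\left(-5 - -3,-3 \right)} = \left(\frac{\sqrt{5}}{2}\right)^{2} = \frac{5}{4}$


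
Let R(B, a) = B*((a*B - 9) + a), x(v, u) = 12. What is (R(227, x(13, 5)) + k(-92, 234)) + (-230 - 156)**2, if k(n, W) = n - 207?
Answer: 767726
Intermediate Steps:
k(n, W) = -207 + n
R(B, a) = B*(-9 + a + B*a) (R(B, a) = B*((B*a - 9) + a) = B*((-9 + B*a) + a) = B*(-9 + a + B*a))
(R(227, x(13, 5)) + k(-92, 234)) + (-230 - 156)**2 = (227*(-9 + 12 + 227*12) + (-207 - 92)) + (-230 - 156)**2 = (227*(-9 + 12 + 2724) - 299) + (-386)**2 = (227*2727 - 299) + 148996 = (619029 - 299) + 148996 = 618730 + 148996 = 767726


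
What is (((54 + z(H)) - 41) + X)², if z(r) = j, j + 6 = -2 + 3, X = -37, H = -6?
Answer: 841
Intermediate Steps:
j = -5 (j = -6 + (-2 + 3) = -6 + 1 = -5)
z(r) = -5
(((54 + z(H)) - 41) + X)² = (((54 - 5) - 41) - 37)² = ((49 - 41) - 37)² = (8 - 37)² = (-29)² = 841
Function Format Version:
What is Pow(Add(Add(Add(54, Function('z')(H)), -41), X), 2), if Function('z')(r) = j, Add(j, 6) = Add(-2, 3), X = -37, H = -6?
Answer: 841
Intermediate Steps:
j = -5 (j = Add(-6, Add(-2, 3)) = Add(-6, 1) = -5)
Function('z')(r) = -5
Pow(Add(Add(Add(54, Function('z')(H)), -41), X), 2) = Pow(Add(Add(Add(54, -5), -41), -37), 2) = Pow(Add(Add(49, -41), -37), 2) = Pow(Add(8, -37), 2) = Pow(-29, 2) = 841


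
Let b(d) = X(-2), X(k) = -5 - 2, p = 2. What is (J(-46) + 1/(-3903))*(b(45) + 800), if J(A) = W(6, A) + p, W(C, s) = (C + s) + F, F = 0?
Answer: -117613795/3903 ≈ -30134.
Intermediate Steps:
X(k) = -7
b(d) = -7
W(C, s) = C + s (W(C, s) = (C + s) + 0 = C + s)
J(A) = 8 + A (J(A) = (6 + A) + 2 = 8 + A)
(J(-46) + 1/(-3903))*(b(45) + 800) = ((8 - 46) + 1/(-3903))*(-7 + 800) = (-38 - 1/3903)*793 = -148315/3903*793 = -117613795/3903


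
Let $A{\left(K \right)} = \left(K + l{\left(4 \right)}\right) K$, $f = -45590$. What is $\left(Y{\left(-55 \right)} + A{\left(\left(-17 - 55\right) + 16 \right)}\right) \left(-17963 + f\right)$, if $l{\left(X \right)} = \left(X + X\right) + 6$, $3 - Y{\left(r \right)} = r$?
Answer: $-153162730$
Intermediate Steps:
$Y{\left(r \right)} = 3 - r$
$l{\left(X \right)} = 6 + 2 X$ ($l{\left(X \right)} = 2 X + 6 = 6 + 2 X$)
$A{\left(K \right)} = K \left(14 + K\right)$ ($A{\left(K \right)} = \left(K + \left(6 + 2 \cdot 4\right)\right) K = \left(K + \left(6 + 8\right)\right) K = \left(K + 14\right) K = \left(14 + K\right) K = K \left(14 + K\right)$)
$\left(Y{\left(-55 \right)} + A{\left(\left(-17 - 55\right) + 16 \right)}\right) \left(-17963 + f\right) = \left(\left(3 - -55\right) + \left(\left(-17 - 55\right) + 16\right) \left(14 + \left(\left(-17 - 55\right) + 16\right)\right)\right) \left(-17963 - 45590\right) = \left(\left(3 + 55\right) + \left(-72 + 16\right) \left(14 + \left(-72 + 16\right)\right)\right) \left(-63553\right) = \left(58 - 56 \left(14 - 56\right)\right) \left(-63553\right) = \left(58 - -2352\right) \left(-63553\right) = \left(58 + 2352\right) \left(-63553\right) = 2410 \left(-63553\right) = -153162730$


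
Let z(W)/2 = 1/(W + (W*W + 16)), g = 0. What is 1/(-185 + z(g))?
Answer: -8/1479 ≈ -0.0054091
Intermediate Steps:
z(W) = 2/(16 + W + W²) (z(W) = 2/(W + (W*W + 16)) = 2/(W + (W² + 16)) = 2/(W + (16 + W²)) = 2/(16 + W + W²))
1/(-185 + z(g)) = 1/(-185 + 2/(16 + 0 + 0²)) = 1/(-185 + 2/(16 + 0 + 0)) = 1/(-185 + 2/16) = 1/(-185 + 2*(1/16)) = 1/(-185 + ⅛) = 1/(-1479/8) = -8/1479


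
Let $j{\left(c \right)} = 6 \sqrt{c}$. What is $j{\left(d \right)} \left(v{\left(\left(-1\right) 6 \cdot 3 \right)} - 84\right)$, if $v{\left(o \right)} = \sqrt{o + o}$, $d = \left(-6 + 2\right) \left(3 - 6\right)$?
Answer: $72 \sqrt{3} \left(-14 + i\right) \approx -1745.9 + 124.71 i$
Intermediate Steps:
$d = 12$ ($d = \left(-4\right) \left(-3\right) = 12$)
$v{\left(o \right)} = \sqrt{2} \sqrt{o}$ ($v{\left(o \right)} = \sqrt{2 o} = \sqrt{2} \sqrt{o}$)
$j{\left(d \right)} \left(v{\left(\left(-1\right) 6 \cdot 3 \right)} - 84\right) = 6 \sqrt{12} \left(\sqrt{2} \sqrt{\left(-1\right) 6 \cdot 3} - 84\right) = 6 \cdot 2 \sqrt{3} \left(\sqrt{2} \sqrt{\left(-6\right) 3} - 84\right) = 12 \sqrt{3} \left(\sqrt{2} \sqrt{-18} - 84\right) = 12 \sqrt{3} \left(\sqrt{2} \cdot 3 i \sqrt{2} - 84\right) = 12 \sqrt{3} \left(6 i - 84\right) = 12 \sqrt{3} \left(-84 + 6 i\right)$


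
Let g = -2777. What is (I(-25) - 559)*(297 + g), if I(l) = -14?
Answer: 1421040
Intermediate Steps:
(I(-25) - 559)*(297 + g) = (-14 - 559)*(297 - 2777) = -573*(-2480) = 1421040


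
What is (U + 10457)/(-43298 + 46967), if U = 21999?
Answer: 32456/3669 ≈ 8.8460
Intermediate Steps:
(U + 10457)/(-43298 + 46967) = (21999 + 10457)/(-43298 + 46967) = 32456/3669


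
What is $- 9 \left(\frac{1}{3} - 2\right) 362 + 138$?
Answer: $5568$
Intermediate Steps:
$- 9 \left(\frac{1}{3} - 2\right) 362 + 138 = \left(-9\right) \left(- \frac{5}{3}\right) 362 + 138 = 15 \cdot 362 + 138 = 5430 + 138 = 5568$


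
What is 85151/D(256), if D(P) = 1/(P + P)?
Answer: 43597312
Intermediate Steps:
D(P) = 1/(2*P)
85151/D(256) = 85151/(((½)/256)) = 85151/(((½)*(1/256))) = 85151/(1/512) = 85151*512 = 43597312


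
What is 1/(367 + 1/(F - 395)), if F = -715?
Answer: 1110/407369 ≈ 0.0027248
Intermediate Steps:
1/(367 + 1/(F - 395)) = 1/(367 + 1/(-715 - 395)) = 1/(367 + 1/(-1110)) = 1/(367 - 1/1110) = 1/(407369/1110) = 1110/407369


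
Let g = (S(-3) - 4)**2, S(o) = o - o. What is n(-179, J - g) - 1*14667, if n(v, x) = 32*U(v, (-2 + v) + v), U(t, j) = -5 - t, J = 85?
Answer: -9099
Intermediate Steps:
S(o) = 0
g = 16 (g = (0 - 4)**2 = (-4)**2 = 16)
n(v, x) = -160 - 32*v (n(v, x) = 32*(-5 - v) = -160 - 32*v)
n(-179, J - g) - 1*14667 = (-160 - 32*(-179)) - 1*14667 = (-160 + 5728) - 14667 = 5568 - 14667 = -9099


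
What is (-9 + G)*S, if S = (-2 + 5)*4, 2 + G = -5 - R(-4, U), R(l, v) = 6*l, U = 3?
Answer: 96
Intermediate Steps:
G = 17 (G = -2 + (-5 - 6*(-4)) = -2 + (-5 - 1*(-24)) = -2 + (-5 + 24) = -2 + 19 = 17)
S = 12 (S = 3*4 = 12)
(-9 + G)*S = (-9 + 17)*12 = 8*12 = 96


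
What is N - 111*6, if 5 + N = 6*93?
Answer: -113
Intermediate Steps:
N = 553 (N = -5 + 6*93 = -5 + 558 = 553)
N - 111*6 = 553 - 111*6 = 553 - 666 = -113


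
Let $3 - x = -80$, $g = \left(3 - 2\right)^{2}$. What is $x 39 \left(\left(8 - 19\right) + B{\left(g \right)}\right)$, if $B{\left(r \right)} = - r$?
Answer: $-38844$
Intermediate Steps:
$g = 1$ ($g = 1^{2} = 1$)
$x = 83$ ($x = 3 - -80 = 3 + 80 = 83$)
$x 39 \left(\left(8 - 19\right) + B{\left(g \right)}\right) = 83 \cdot 39 \left(\left(8 - 19\right) - 1\right) = 83 \cdot 39 \left(-11 - 1\right) = 83 \cdot 39 \left(-12\right) = 83 \left(-468\right) = -38844$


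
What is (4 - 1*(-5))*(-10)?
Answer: -90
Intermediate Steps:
(4 - 1*(-5))*(-10) = (4 + 5)*(-10) = 9*(-10) = -90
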